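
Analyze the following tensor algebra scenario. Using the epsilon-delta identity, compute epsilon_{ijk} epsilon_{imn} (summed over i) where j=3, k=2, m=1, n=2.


Using the identity: epsilon_{ijk} epsilon_{imn} = delta_{jm} delta_{kn} - delta_{jn} delta_{km}.
delta_{31} = 0
delta_{22} = 1
delta_{32} = 0
delta_{21} = 0
Result = 0 * 1 - 0 * 0 = 0 - 0 = 0

0


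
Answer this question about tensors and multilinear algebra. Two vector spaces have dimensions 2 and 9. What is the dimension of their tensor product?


The dimension of a tensor product is the product of dimensions.
dim(V) = 2, dim(W) = 9
dim(V (x) W) = 2 * 9 = 18

18


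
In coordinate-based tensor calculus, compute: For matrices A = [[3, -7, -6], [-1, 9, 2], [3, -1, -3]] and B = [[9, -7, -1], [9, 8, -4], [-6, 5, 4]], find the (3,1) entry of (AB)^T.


(AB)^T_{ij} = (AB)_{ji} = sum_k A_{jk} B_{ki}.
For i=3, j=1 we need (AB)_{13}:
A_{11} * B_{13} = 3 * -1 = -3
A_{12} * B_{23} = -7 * -4 = 28
A_{13} * B_{33} = -6 * 4 = -24
Sum = -3 + 28 + -24 = 1

1


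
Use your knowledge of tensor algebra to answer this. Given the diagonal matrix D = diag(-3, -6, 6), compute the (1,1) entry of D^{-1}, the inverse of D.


For a diagonal matrix, the inverse has entries (D^{-1})_{ii} = 1/d_{ii}.
The diagonal entries are: d_{11} = -3, d_{22} = -6, d_{33} = 6
We need (D^{-1})_{11} = 1/d_{11} = 1/-3 = -1/3

-1/3


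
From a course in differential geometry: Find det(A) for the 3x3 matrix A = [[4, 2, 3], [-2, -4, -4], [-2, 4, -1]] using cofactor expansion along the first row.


Expanding along the first row, det(A) = a11*M_11 - a12*M_12 + a13*M_13, where M_1j is the (1,j) minor.
Minor M_11 = -4*-1 - -4*4 = 20
Minor M_12 = -2*-1 - -4*-2 = -6
Minor M_13 = -2*4 - -4*-2 = -16
det = 4*(20) - 2*(-6) + 3*(-16)
    = 80 - -12 + -48
    = 44

44


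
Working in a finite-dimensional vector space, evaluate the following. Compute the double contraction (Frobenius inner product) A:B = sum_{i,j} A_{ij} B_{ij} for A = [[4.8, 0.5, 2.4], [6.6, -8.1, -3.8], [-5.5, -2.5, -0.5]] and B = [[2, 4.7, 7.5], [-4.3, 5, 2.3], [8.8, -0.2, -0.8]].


A:B = sum over all i,j of A_{ij} * B_{ij}.
Row 1: 4.8*2=9.6, 0.5*4.7=2.35, 2.4*7.5=18 => row sum = 29.95
Row 2: 6.6*-4.3=-28.38, -8.1*5=-40.5, -3.8*2.3=-8.74 => row sum = -77.62
Row 3: -5.5*8.8=-48.4, -2.5*-0.2=0.5, -0.5*-0.8=0.4 => row sum = -47.5
Total = 29.95 + -77.62 + -47.5 = -95.17

-95.17


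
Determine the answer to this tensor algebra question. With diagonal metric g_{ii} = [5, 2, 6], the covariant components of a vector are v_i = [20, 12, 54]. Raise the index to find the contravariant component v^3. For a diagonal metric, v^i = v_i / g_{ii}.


To raise an index with a diagonal metric: v^i = v_i / g_{ii}.
For index 3: v_3 = 54, g_{33} = 6
v^3 = 54 / 6 = 9

9


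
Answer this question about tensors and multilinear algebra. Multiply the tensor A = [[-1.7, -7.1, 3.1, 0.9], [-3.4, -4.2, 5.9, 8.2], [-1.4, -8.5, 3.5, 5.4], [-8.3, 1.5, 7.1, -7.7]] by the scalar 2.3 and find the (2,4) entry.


Scalar multiplication: (cA)_{ij} = c * A_{ij}.
c = 2.3
A_{24} = 8.2
(cA)_{24} = 2.3 * 8.2 = 18.86

18.86


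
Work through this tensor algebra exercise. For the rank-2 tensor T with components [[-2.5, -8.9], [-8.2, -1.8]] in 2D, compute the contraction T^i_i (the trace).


The contraction (trace) of a rank-2 tensor is the sum of its diagonal elements.
Diagonal entries: A[1,1] = -2.5, A[2,2] = -1.8
Tr(A) = -2.5 + -1.8 = -4.3

-4.3


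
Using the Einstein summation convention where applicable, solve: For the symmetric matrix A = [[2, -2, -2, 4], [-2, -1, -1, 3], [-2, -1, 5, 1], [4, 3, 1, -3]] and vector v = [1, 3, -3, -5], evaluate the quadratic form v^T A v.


First compute Av:
(Av)_1 = 2*1 + -2*3 + -2*-3 + 4*-5 = -18
(Av)_2 = -2*1 + -1*3 + -1*-3 + 3*-5 = -17
(Av)_3 = -2*1 + -1*3 + 5*-3 + 1*-5 = -25
(Av)_4 = 4*1 + 3*3 + 1*-3 + -3*-5 = 25
Av = [-18, -17, -25, 25]
Then v^T (Av) = 1*-18 + 3*-17 + -3*-25 + -5*25
= -18 + -51 + 75 + -125 = -119

-119


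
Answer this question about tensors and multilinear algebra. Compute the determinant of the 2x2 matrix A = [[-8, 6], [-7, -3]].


For a 2x2 matrix [[a, b], [c, d]], det = a*d - b*c.
a = -8, b = 6, c = -7, d = -3
a*d = -8 * -3 = 24
b*c = 6 * -7 = -42
det = 24 - -42 = 66

66


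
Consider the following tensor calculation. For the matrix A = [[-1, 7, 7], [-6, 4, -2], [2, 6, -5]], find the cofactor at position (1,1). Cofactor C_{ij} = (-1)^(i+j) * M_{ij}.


To find cofactor C_{11}, delete row 1 and column 1.
The resulting 2x2 submatrix is: [[4, -2], [6, -5]]
Minor M_{11} = 4*-5 - -2*6
  = -20 - -12 = -8
Sign = (-1)^(1+1) = (-1)^2 = 1
Cofactor C_{11} = 1 * -8 = -8

-8


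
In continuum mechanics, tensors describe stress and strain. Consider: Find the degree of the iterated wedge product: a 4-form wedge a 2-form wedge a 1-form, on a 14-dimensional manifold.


The degree of a wedge product is the sum of the degrees of the individual forms.
Degrees: 4, 2, 1
Total degree = 4 + 2 + 1 = 7

7


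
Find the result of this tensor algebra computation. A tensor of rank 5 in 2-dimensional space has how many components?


The number of components of a rank-r tensor in d dimensions is d^r.
Here d = 2 and r = 5.
2^5 = 32

32


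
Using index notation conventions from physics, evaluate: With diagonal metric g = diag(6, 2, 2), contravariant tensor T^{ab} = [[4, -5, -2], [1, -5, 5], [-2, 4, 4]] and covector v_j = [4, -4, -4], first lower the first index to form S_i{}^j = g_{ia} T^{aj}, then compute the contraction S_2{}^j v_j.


Step 1: lower the first index. For a diagonal metric, g_{ia} T^{aj} = g_{ii} T^{ij} (no sum on i).
g_{22} = 2
S_2{}^1 = 2 * T^{21} = 2 * 1 = 2
S_2{}^2 = 2 * T^{22} = 2 * -5 = -10
S_2{}^3 = 2 * T^{23} = 2 * 5 = 10
Step 2: contract S_2{}^j with v_j.
S_2{}^1 * v_1 = 2 * 4 = 8
S_2{}^2 * v_2 = -10 * -4 = 40
S_2{}^3 * v_3 = 10 * -4 = -40
Result = 8 + 40 + -40 = 8

8


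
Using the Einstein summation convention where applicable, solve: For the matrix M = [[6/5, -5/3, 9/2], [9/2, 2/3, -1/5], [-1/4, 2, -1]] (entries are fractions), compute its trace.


The trace is the sum of diagonal entries.
Diagonal: M[1,1] = 6/5, M[2,2] = 2/3, M[3,3] = -1
Tr(M) = 6/5 + 2/3 + -1
Computing step by step:
After adding M[1,1]: 6/5
After adding M[2,2]: 28/15
After adding M[3,3]: 13/15
Tr(M) = 13/15

13/15


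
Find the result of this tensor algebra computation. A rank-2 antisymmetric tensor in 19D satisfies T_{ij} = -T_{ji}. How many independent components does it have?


An antisymmetric rank-2 tensor satisfies A_{ij} = -A_{ji}, so diagonal entries are zero.
The independent components are the upper-triangular entries: C(n, 2) = n(n-1)/2.
n = 19
C(19, 2) = 19 * 18 / 2 = 342 / 2 = 171

171


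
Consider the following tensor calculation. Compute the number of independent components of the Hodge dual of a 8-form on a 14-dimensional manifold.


The Hodge dual of a p-form on an n-dimensional manifold is an (n-p)-form.
n = 14, p = 8, so dual degree = 14 - 8 = 6
The number of components is C(n, n-p) = C(14, 6) = 3003

3003


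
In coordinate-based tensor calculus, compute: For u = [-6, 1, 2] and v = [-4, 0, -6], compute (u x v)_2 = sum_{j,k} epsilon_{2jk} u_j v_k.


(u x v)_2 = sum_{j,k} epsilon_{2jk} u_j v_k. Only permutations of (1,2,3) contribute; the two non-zero terms are:
eps_{213} u_1 v_3 = -1 * -6 * -6 = -36
eps_{231} u_3 v_1 = 1 * 2 * -4 = -8
(u x v)_2 = -44

-44


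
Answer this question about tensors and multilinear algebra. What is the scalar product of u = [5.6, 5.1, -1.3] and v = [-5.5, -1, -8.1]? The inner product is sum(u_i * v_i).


The inner product u . v = sum of u_i * v_i.
Term-by-term: 5.6 * -5.5, 5.1 * -1, -1.3 * -8.1
Products: -30.8, -5.1, 10.53
Sum = -30.8 + -5.1 + 10.53 = -25.37

-25.37


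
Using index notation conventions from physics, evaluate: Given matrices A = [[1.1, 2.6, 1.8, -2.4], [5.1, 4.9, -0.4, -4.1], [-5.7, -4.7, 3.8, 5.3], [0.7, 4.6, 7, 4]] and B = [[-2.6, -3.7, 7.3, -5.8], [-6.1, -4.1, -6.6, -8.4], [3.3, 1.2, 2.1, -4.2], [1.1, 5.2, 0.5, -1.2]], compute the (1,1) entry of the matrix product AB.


(AB)_{ij} = sum_k A_{ik} B_{kj}.
For i=1, j=1:
A_{11} * B_{11} = 1.1 * -2.6 = -2.86
A_{12} * B_{21} = 2.6 * -6.1 = -15.86
A_{13} * B_{31} = 1.8 * 3.3 = 5.94
A_{14} * B_{41} = -2.4 * 1.1 = -2.64
Sum = -2.86 + -15.86 + 5.94 + -2.64 = -15.42

-15.42


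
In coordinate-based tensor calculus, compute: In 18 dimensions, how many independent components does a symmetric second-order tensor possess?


A symmetric rank-2 tensor in d dimensions has d(d+1)/2 independent components.
d = 18
d(d+1)/2 = 18 * 19 / 2 = 342 / 2 = 171

171


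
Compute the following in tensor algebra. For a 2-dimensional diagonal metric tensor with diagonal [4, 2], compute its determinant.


For a diagonal metric, the determinant is the product of diagonal entries.
Diagonal entries: 4, 2
det(g) = 4 * 2 = 8

8


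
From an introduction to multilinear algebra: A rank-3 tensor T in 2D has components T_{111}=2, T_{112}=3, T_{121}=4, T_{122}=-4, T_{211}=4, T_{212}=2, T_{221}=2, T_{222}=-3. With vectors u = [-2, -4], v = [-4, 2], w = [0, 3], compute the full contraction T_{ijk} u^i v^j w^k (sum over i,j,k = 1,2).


S = sum over i,j,k of T_{ijk} u_i v_j w_k. Expanding all 8 terms:
T_{111}*u_1*v_1*w_1 = 2*-2*-4*0 = 0  (running total: 0)
T_{112}*u_1*v_1*w_2 = 3*-2*-4*3 = 72  (running total: 72)
T_{121}*u_1*v_2*w_1 = 4*-2*2*0 = 0  (running total: 72)
T_{122}*u_1*v_2*w_2 = -4*-2*2*3 = 48  (running total: 120)
T_{211}*u_2*v_1*w_1 = 4*-4*-4*0 = 0  (running total: 120)
T_{212}*u_2*v_1*w_2 = 2*-4*-4*3 = 96  (running total: 216)
T_{221}*u_2*v_2*w_1 = 2*-4*2*0 = 0  (running total: 216)
T_{222}*u_2*v_2*w_2 = -3*-4*2*3 = 72  (running total: 288)
S = 288

288


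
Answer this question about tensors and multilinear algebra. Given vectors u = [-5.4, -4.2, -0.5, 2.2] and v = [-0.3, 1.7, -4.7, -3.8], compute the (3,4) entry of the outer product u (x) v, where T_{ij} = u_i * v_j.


The outer product entry T_{ij} = u_i * v_j.
We need i=3, j=4.
u_3 = -0.5, v_4 = -3.8
T_{3,4} = -0.5 * -3.8 = 1.9

1.9


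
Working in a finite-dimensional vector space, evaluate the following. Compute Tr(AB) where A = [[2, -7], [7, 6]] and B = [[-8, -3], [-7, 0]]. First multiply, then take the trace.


Tr(AB) = sum_i (AB)_{ii} where (AB)_{ii} = sum_k A_{ik} B_{ki}.
(AB)_{11} = 2*-8 + -7*-7 = 33
(AB)_{22} = 7*-3 + 6*0 = -21
Tr(AB) = 33 + -21 = 12

12


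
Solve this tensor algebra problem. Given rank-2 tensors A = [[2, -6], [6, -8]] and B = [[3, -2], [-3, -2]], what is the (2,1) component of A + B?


Tensor addition is component-wise: (A + B)_{ij} = A_{ij} + B_{ij}.
A_{21} = 6
B_{21} = -3
(A + B)_{21} = 6 + -3 = 3

3


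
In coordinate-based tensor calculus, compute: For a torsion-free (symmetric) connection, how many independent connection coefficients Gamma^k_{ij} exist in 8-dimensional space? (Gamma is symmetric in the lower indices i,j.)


Christoffel symbols Gamma^k_{ij} are symmetric in i,j, so there are d * d(d+1)/2 independent symbols.
d = 8
d(d+1)/2 = 8 * 9 / 2 = 36
Total = 8 * 36 = 288

288


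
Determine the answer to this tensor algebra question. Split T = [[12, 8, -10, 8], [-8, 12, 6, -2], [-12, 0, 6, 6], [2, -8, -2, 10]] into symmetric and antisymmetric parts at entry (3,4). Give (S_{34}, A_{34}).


T_{34} = 6
T_{43} = -2
S_{34} = (6 + -2)/2 = 4/2 = 2
A_{34} = (6 - -2)/2 = 8/2 = 4
Check: S + A = 2 + 4 = 6 = T_{34}.

(2, 4)


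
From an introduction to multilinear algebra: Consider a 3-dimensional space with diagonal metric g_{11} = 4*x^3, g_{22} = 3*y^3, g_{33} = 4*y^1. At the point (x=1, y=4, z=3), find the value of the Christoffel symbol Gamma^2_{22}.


For a diagonal metric, Gamma^k_{ij} = (1/2) g^{kk} (dg_{ik}/dx_j + dg_{jk}/dx_i - dg_{ij}/dx_k).
The metric is diagonal, so g_{ab} = 0 for a != b.
At the given point: g_{11} = 4, g_{22} = 192, g_{33} = 16
g^{22} = 1/192
dg_{22}/dx_2 = dg_{22}/dx_2 = 144
dg_{22}/dx_2 = dg_{22}/dx_2 = 144
dg_{22}/dx_2 = dg_{22}/dx_2 = 144
Numerator = 144 + 144 - 144 = 144
Gamma^2_{22} = 144 / (2 * 192) = 3/8

3/8


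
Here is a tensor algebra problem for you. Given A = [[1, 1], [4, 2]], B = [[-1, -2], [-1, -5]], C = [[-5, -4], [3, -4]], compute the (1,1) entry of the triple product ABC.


(ABC)_{11} = sum_m (AB)_{1m} C_{m1}. First compute row 1 of AB.
(AB)_{11} = 1*-1 + 1*-1 = -2
(AB)_{12} = 1*-2 + 1*-5 = -7
Now contract with column 1 of C:
(AB)_{11} * C_{11} = -2 * -5 = 10
(AB)_{12} * C_{21} = -7 * 3 = -21
(ABC)_{11} = 10 + -21 = -11

-11


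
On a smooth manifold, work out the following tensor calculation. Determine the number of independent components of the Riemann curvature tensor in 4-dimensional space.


The Riemann tensor in d dimensions has d^2(d^2 - 1)/12 independent components.
d = 4, so d^2 = 16
d^2 - 1 = 15
d^2(d^2 - 1) = 16 * 15 = 240
Divide by 12: 240 / 12 = 20

20


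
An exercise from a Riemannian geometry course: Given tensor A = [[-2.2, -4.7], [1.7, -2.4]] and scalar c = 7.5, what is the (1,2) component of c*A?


Scalar multiplication: (cA)_{ij} = c * A_{ij}.
c = 7.5
A_{12} = -4.7
(cA)_{12} = 7.5 * -4.7 = -35.25

-35.25


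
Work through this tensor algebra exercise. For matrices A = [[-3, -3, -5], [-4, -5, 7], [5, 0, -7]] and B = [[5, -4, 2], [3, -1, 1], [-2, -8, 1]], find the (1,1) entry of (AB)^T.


(AB)^T_{ij} = (AB)_{ji} = sum_k A_{jk} B_{ki}.
For i=1, j=1 we need (AB)_{11}:
A_{11} * B_{11} = -3 * 5 = -15
A_{12} * B_{21} = -3 * 3 = -9
A_{13} * B_{31} = -5 * -2 = 10
Sum = -15 + -9 + 10 = -14

-14


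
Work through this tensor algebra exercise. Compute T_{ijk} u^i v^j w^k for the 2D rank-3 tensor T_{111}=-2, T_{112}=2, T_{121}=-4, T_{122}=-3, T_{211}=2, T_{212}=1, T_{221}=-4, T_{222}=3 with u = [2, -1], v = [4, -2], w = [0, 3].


S = sum over i,j,k of T_{ijk} u_i v_j w_k. Expanding all 8 terms:
T_{111}*u_1*v_1*w_1 = -2*2*4*0 = 0  (running total: 0)
T_{112}*u_1*v_1*w_2 = 2*2*4*3 = 48  (running total: 48)
T_{121}*u_1*v_2*w_1 = -4*2*-2*0 = 0  (running total: 48)
T_{122}*u_1*v_2*w_2 = -3*2*-2*3 = 36  (running total: 84)
T_{211}*u_2*v_1*w_1 = 2*-1*4*0 = 0  (running total: 84)
T_{212}*u_2*v_1*w_2 = 1*-1*4*3 = -12  (running total: 72)
T_{221}*u_2*v_2*w_1 = -4*-1*-2*0 = 0  (running total: 72)
T_{222}*u_2*v_2*w_2 = 3*-1*-2*3 = 18  (running total: 90)
S = 90

90


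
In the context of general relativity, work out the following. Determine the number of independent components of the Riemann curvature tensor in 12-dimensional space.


The Riemann tensor in d dimensions has d^2(d^2 - 1)/12 independent components.
d = 12, so d^2 = 144
d^2 - 1 = 143
d^2(d^2 - 1) = 144 * 143 = 20592
Divide by 12: 20592 / 12 = 1716

1716


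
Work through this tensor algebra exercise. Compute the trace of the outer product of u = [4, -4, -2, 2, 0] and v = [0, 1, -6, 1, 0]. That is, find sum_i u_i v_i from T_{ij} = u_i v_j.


The outer product gives T_{ij} = u_i v_j.
The trace (contraction) is Tr(T) = sum_i T_{ii} = sum_i u_i v_i.
Diagonal entries:
T_{11} = u_1 * v_1 = 4 * 0 = 0
T_{22} = u_2 * v_2 = -4 * 1 = -4
T_{33} = u_3 * v_3 = -2 * -6 = 12
T_{44} = u_4 * v_4 = 2 * 1 = 2
T_{55} = u_5 * v_5 = 0 * 0 = 0
Tr(T) = 0 + -4 + 12 + 2 + 0 = 10

10


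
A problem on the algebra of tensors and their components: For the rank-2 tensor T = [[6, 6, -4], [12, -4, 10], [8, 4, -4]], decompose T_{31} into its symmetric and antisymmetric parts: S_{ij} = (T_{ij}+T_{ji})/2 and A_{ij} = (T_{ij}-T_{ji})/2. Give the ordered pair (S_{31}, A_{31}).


T_{31} = 8
T_{13} = -4
S_{31} = (8 + -4)/2 = 4/2 = 2
A_{31} = (8 - -4)/2 = 12/2 = 6
Check: S + A = 2 + 6 = 8 = T_{31}.

(2, 6)


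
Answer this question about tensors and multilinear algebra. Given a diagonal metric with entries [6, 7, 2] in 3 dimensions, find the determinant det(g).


For a diagonal metric, the determinant is the product of diagonal entries.
Diagonal entries: 6, 7, 2
det(g) = 6 * 7 * 2 = 84

84


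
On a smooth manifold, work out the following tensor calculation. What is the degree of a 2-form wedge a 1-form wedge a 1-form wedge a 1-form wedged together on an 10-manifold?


The degree of a wedge product is the sum of the degrees of the individual forms.
Degrees: 2, 1, 1, 1
Total degree = 2 + 1 + 1 + 1 = 5

5


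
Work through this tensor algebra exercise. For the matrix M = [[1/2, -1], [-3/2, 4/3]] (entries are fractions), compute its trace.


The trace is the sum of diagonal entries.
Diagonal: M[1,1] = 1/2, M[2,2] = 4/3
Tr(M) = 1/2 + 4/3
Computing step by step:
After adding M[1,1]: 1/2
After adding M[2,2]: 11/6
Tr(M) = 11/6

11/6


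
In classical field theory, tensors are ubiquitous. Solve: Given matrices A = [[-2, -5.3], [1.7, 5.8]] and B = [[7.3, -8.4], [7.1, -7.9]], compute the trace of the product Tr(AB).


Tr(AB) = sum_i (AB)_{ii} where (AB)_{ii} = sum_k A_{ik} B_{ki}.
(AB)_{11} = -2*7.3 + -5.3*7.1 = -52.23
(AB)_{22} = 1.7*-8.4 + 5.8*-7.9 = -60.1
Tr(AB) = -52.23 + -60.1 = -112.33

-112.33


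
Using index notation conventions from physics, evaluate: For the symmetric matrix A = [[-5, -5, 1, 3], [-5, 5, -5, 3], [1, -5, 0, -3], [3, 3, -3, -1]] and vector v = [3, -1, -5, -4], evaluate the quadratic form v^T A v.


First compute Av:
(Av)_1 = -5*3 + -5*-1 + 1*-5 + 3*-4 = -27
(Av)_2 = -5*3 + 5*-1 + -5*-5 + 3*-4 = -7
(Av)_3 = 1*3 + -5*-1 + 0*-5 + -3*-4 = 20
(Av)_4 = 3*3 + 3*-1 + -3*-5 + -1*-4 = 25
Av = [-27, -7, 20, 25]
Then v^T (Av) = 3*-27 + -1*-7 + -5*20 + -4*25
= -81 + 7 + -100 + -100 = -274

-274


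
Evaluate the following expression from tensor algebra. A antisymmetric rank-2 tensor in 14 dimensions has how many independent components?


A antisymmetric rank-2 tensor in d dimensions has d(d-1)/2 independent components.
d = 14
d(d-1)/2 = 14 * 13 / 2 = 182 / 2 = 91

91


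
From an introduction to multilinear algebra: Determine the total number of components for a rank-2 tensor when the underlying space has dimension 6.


The number of components of a rank-r tensor in d dimensions is d^r.
Here d = 6 and r = 2.
6^2 = 36

36


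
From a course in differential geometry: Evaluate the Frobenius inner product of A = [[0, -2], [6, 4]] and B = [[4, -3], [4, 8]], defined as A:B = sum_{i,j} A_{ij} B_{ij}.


A:B = sum over all i,j of A_{ij} * B_{ij}.
Row 1: 0*4=0, -2*-3=6 => row sum = 6
Row 2: 6*4=24, 4*8=32 => row sum = 56
Total = 6 + 56 = 62

62


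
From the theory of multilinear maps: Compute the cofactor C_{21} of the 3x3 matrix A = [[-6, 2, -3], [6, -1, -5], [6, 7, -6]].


To find cofactor C_{21}, delete row 2 and column 1.
The resulting 2x2 submatrix is: [[2, -3], [7, -6]]
Minor M_{21} = 2*-6 - -3*7
  = -12 - -21 = 9
Sign = (-1)^(2+1) = (-1)^3 = -1
Cofactor C_{21} = -1 * 9 = -9

-9


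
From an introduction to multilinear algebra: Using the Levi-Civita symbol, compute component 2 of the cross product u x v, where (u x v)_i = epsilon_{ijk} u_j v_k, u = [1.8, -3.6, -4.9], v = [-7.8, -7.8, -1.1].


(u x v)_2 = sum_{j,k} epsilon_{2jk} u_j v_k. Only permutations of (1,2,3) contribute; the two non-zero terms are:
eps_{213} u_1 v_3 = -1 * 1.8 * -1.1 = 1.98
eps_{231} u_3 v_1 = 1 * -4.9 * -7.8 = 38.22
(u x v)_2 = 40.2

40.2


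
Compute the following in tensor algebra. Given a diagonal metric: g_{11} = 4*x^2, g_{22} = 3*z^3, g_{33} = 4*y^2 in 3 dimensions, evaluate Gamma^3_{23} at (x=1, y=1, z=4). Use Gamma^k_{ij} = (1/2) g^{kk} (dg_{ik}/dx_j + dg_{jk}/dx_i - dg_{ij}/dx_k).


For a diagonal metric, Gamma^k_{ij} = (1/2) g^{kk} (dg_{ik}/dx_j + dg_{jk}/dx_i - dg_{ij}/dx_k).
The metric is diagonal, so g_{ab} = 0 for a != b.
At the given point: g_{11} = 4, g_{22} = 192, g_{33} = 4
g^{33} = 1/4
dg_{23}/dx_3 = 0 (off-diagonal)
dg_{33}/dx_2 = dg_{33}/dx_2 = 8
dg_{23}/dx_3 = 0 (off-diagonal)
Numerator = 0 + 8 - 0 = 8
Gamma^3_{23} = 8 / (2 * 4) = 1

1


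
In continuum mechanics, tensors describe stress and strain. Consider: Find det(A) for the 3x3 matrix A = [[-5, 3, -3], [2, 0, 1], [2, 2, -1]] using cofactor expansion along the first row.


Expanding along the first row, det(A) = a11*M_11 - a12*M_12 + a13*M_13, where M_1j is the (1,j) minor.
Minor M_11 = 0*-1 - 1*2 = -2
Minor M_12 = 2*-1 - 1*2 = -4
Minor M_13 = 2*2 - 0*2 = 4
det = -5*(-2) - 3*(-4) + -3*(4)
    = 10 - -12 + -12
    = 10

10


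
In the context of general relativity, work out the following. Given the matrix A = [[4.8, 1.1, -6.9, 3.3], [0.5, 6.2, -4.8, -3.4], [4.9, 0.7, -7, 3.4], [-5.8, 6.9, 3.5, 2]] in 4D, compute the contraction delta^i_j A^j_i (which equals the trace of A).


The contraction (trace) of a rank-2 tensor is the sum of its diagonal elements.
Diagonal entries: A[1,1] = 4.8, A[2,2] = 6.2, A[3,3] = -7, A[4,4] = 2
Tr(A) = 4.8 + 6.2 + -7 + 2 = 6

6


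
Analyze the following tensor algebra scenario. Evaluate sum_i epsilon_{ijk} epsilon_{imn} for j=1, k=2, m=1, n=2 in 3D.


Using the identity: epsilon_{ijk} epsilon_{imn} = delta_{jm} delta_{kn} - delta_{jn} delta_{km}.
delta_{11} = 1
delta_{22} = 1
delta_{12} = 0
delta_{21} = 0
Result = 1 * 1 - 0 * 0 = 1 - 0 = 1

1


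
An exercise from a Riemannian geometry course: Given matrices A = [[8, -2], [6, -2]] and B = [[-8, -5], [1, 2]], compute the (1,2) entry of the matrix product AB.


(AB)_{ij} = sum_k A_{ik} B_{kj}.
For i=1, j=2:
A_{11} * B_{12} = 8 * -5 = -40
A_{12} * B_{22} = -2 * 2 = -4
Sum = -40 + -4 = -44

-44


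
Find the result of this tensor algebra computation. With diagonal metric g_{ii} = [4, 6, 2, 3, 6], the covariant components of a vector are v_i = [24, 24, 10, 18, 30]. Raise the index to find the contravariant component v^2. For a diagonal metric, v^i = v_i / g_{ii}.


To raise an index with a diagonal metric: v^i = v_i / g_{ii}.
For index 2: v_2 = 24, g_{22} = 6
v^2 = 24 / 6 = 4

4


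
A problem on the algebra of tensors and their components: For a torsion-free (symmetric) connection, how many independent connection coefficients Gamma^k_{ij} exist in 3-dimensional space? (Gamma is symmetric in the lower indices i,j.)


Christoffel symbols Gamma^k_{ij} are symmetric in i,j, so there are d * d(d+1)/2 independent symbols.
d = 3
d(d+1)/2 = 3 * 4 / 2 = 6
Total = 3 * 6 = 18

18


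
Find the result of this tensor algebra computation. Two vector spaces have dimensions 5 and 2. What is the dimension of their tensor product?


The dimension of a tensor product is the product of dimensions.
dim(V) = 5, dim(W) = 2
dim(V (x) W) = 5 * 2 = 10

10


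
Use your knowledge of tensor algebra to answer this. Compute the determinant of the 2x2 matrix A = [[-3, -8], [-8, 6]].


For a 2x2 matrix [[a, b], [c, d]], det = a*d - b*c.
a = -3, b = -8, c = -8, d = 6
a*d = -3 * 6 = -18
b*c = -8 * -8 = 64
det = -18 - 64 = -82

-82


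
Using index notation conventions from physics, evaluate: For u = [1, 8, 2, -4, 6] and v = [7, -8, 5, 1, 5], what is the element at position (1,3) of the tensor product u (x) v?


The outer product entry T_{ij} = u_i * v_j.
We need i=1, j=3.
u_1 = 1, v_3 = 5
T_{1,3} = 1 * 5 = 5

5


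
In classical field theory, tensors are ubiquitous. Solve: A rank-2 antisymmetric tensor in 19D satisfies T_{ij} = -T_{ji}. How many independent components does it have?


An antisymmetric rank-2 tensor satisfies A_{ij} = -A_{ji}, so diagonal entries are zero.
The independent components are the upper-triangular entries: C(n, 2) = n(n-1)/2.
n = 19
C(19, 2) = 19 * 18 / 2 = 342 / 2 = 171

171


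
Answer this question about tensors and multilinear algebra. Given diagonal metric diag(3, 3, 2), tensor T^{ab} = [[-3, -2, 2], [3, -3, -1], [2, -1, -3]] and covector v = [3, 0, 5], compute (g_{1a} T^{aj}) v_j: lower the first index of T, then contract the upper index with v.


Step 1: lower the first index. For a diagonal metric, g_{ia} T^{aj} = g_{ii} T^{ij} (no sum on i).
g_{11} = 3
S_1{}^1 = 3 * T^{11} = 3 * -3 = -9
S_1{}^2 = 3 * T^{12} = 3 * -2 = -6
S_1{}^3 = 3 * T^{13} = 3 * 2 = 6
Step 2: contract S_1{}^j with v_j.
S_1{}^1 * v_1 = -9 * 3 = -27
S_1{}^2 * v_2 = -6 * 0 = 0
S_1{}^3 * v_3 = 6 * 5 = 30
Result = -27 + 0 + 30 = 3

3


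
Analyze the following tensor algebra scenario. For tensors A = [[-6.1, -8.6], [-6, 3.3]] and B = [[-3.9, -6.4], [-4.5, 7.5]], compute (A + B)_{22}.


Tensor addition is component-wise: (A + B)_{ij} = A_{ij} + B_{ij}.
A_{22} = 3.3
B_{22} = 7.5
(A + B)_{22} = 3.3 + 7.5 = 10.8

10.8


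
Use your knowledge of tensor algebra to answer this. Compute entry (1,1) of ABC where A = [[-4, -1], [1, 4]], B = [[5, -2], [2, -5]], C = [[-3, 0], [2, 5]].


(ABC)_{11} = sum_m (AB)_{1m} C_{m1}. First compute row 1 of AB.
(AB)_{11} = -4*5 + -1*2 = -22
(AB)_{12} = -4*-2 + -1*-5 = 13
Now contract with column 1 of C:
(AB)_{11} * C_{11} = -22 * -3 = 66
(AB)_{12} * C_{21} = 13 * 2 = 26
(ABC)_{11} = 66 + 26 = 92

92


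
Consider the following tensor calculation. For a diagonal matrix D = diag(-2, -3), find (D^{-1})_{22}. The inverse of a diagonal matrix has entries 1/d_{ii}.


For a diagonal matrix, the inverse has entries (D^{-1})_{ii} = 1/d_{ii}.
The diagonal entries are: d_{11} = -2, d_{22} = -3
We need (D^{-1})_{22} = 1/d_{22} = 1/-3 = -1/3

-1/3


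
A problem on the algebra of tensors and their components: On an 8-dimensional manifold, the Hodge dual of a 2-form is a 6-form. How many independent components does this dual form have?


The Hodge dual of a p-form on an n-dimensional manifold is an (n-p)-form.
n = 8, p = 2, so dual degree = 8 - 2 = 6
The number of components is C(n, n-p) = C(8, 6) = 28

28


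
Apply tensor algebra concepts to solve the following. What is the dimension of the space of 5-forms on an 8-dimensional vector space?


The dimension of the space of p-forms on an n-dimensional space is C(n, p).
n = 8, p = 5
C(8, 5) = 8! / (5! * 3!) = 56

56


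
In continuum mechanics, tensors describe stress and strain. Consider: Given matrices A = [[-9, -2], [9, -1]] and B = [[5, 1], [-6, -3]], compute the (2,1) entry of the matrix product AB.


(AB)_{ij} = sum_k A_{ik} B_{kj}.
For i=2, j=1:
A_{21} * B_{11} = 9 * 5 = 45
A_{22} * B_{21} = -1 * -6 = 6
Sum = 45 + 6 = 51

51


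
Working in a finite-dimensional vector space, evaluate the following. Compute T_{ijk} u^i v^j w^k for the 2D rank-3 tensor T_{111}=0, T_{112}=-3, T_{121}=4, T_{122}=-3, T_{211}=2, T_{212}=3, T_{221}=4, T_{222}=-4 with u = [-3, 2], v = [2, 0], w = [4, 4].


S = sum over i,j,k of T_{ijk} u_i v_j w_k. Expanding all 8 terms:
T_{111}*u_1*v_1*w_1 = 0*-3*2*4 = 0  (running total: 0)
T_{112}*u_1*v_1*w_2 = -3*-3*2*4 = 72  (running total: 72)
T_{121}*u_1*v_2*w_1 = 4*-3*0*4 = 0  (running total: 72)
T_{122}*u_1*v_2*w_2 = -3*-3*0*4 = 0  (running total: 72)
T_{211}*u_2*v_1*w_1 = 2*2*2*4 = 32  (running total: 104)
T_{212}*u_2*v_1*w_2 = 3*2*2*4 = 48  (running total: 152)
T_{221}*u_2*v_2*w_1 = 4*2*0*4 = 0  (running total: 152)
T_{222}*u_2*v_2*w_2 = -4*2*0*4 = 0  (running total: 152)
S = 152

152


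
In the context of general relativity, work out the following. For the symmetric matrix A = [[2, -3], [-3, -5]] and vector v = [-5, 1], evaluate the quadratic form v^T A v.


First compute Av:
(Av)_1 = 2*-5 + -3*1 = -13
(Av)_2 = -3*-5 + -5*1 = 10
Av = [-13, 10]
Then v^T (Av) = -5*-13 + 1*10
= 65 + 10 = 75

75


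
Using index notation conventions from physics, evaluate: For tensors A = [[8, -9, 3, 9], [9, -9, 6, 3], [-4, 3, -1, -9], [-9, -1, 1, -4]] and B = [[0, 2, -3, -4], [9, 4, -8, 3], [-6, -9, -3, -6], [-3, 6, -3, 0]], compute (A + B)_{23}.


Tensor addition is component-wise: (A + B)_{ij} = A_{ij} + B_{ij}.
A_{23} = 6
B_{23} = -8
(A + B)_{23} = 6 + -8 = -2

-2


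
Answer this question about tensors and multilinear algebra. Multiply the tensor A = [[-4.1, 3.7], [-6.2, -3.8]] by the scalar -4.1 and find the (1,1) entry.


Scalar multiplication: (cA)_{ij} = c * A_{ij}.
c = -4.1
A_{11} = -4.1
(cA)_{11} = -4.1 * -4.1 = 16.81

16.81


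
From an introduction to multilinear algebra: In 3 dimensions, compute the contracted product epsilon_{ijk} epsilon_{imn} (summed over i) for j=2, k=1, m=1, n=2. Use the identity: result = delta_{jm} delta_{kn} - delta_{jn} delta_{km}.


Using the identity: epsilon_{ijk} epsilon_{imn} = delta_{jm} delta_{kn} - delta_{jn} delta_{km}.
delta_{21} = 0
delta_{12} = 0
delta_{22} = 1
delta_{11} = 1
Result = 0 * 0 - 1 * 1 = 0 - 1 = -1

-1


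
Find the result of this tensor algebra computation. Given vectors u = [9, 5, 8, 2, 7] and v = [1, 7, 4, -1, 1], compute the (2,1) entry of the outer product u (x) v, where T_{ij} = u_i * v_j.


The outer product entry T_{ij} = u_i * v_j.
We need i=2, j=1.
u_2 = 5, v_1 = 1
T_{2,1} = 5 * 1 = 5

5


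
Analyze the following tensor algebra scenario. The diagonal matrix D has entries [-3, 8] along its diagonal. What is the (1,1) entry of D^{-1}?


For a diagonal matrix, the inverse has entries (D^{-1})_{ii} = 1/d_{ii}.
The diagonal entries are: d_{11} = -3, d_{22} = 8
We need (D^{-1})_{11} = 1/d_{11} = 1/-3 = -1/3

-1/3


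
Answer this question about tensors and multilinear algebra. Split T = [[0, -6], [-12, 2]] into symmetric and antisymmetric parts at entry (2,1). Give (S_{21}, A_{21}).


T_{21} = -12
T_{12} = -6
S_{21} = (-12 + -6)/2 = -18/2 = -9
A_{21} = (-12 - -6)/2 = -6/2 = -3
Check: S + A = -9 + -3 = -12 = T_{21}.

(-9, -3)


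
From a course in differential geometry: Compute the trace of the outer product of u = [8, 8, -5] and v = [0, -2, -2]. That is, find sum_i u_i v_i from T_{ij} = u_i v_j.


The outer product gives T_{ij} = u_i v_j.
The trace (contraction) is Tr(T) = sum_i T_{ii} = sum_i u_i v_i.
Diagonal entries:
T_{11} = u_1 * v_1 = 8 * 0 = 0
T_{22} = u_2 * v_2 = 8 * -2 = -16
T_{33} = u_3 * v_3 = -5 * -2 = 10
Tr(T) = 0 + -16 + 10 = -6

-6


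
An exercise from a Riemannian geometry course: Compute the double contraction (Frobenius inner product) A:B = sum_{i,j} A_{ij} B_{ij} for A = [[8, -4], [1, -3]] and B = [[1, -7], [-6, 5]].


A:B = sum over all i,j of A_{ij} * B_{ij}.
Row 1: 8*1=8, -4*-7=28 => row sum = 36
Row 2: 1*-6=-6, -3*5=-15 => row sum = -21
Total = 36 + -21 = 15

15


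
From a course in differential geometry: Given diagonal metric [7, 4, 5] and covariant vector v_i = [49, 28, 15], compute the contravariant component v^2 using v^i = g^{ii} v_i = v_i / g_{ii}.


To raise an index with a diagonal metric: v^i = v_i / g_{ii}.
For index 2: v_2 = 28, g_{22} = 4
v^2 = 28 / 4 = 7

7


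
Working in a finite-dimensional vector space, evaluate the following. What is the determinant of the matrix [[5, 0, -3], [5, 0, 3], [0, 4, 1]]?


Expanding along the first row, det(A) = a11*M_11 - a12*M_12 + a13*M_13, where M_1j is the (1,j) minor.
Minor M_11 = 0*1 - 3*4 = -12
Minor M_12 = 5*1 - 3*0 = 5
Minor M_13 = 5*4 - 0*0 = 20
det = 5*(-12) - 0*(5) + -3*(20)
    = -60 - 0 + -60
    = -120

-120


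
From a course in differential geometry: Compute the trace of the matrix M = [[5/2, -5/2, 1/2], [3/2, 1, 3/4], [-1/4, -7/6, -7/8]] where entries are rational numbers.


The trace is the sum of diagonal entries.
Diagonal: M[1,1] = 5/2, M[2,2] = 1, M[3,3] = -7/8
Tr(M) = 5/2 + 1 + -7/8
Computing step by step:
After adding M[1,1]: 5/2
After adding M[2,2]: 7/2
After adding M[3,3]: 21/8
Tr(M) = 21/8

21/8


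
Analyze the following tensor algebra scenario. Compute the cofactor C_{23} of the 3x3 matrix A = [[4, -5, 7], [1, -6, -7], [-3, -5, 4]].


To find cofactor C_{23}, delete row 2 and column 3.
The resulting 2x2 submatrix is: [[4, -5], [-3, -5]]
Minor M_{23} = 4*-5 - -5*-3
  = -20 - 15 = -35
Sign = (-1)^(2+3) = (-1)^5 = -1
Cofactor C_{23} = -1 * -35 = 35

35


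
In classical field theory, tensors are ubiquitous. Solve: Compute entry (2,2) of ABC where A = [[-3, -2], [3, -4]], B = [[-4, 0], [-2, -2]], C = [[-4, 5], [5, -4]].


(ABC)_{22} = sum_m (AB)_{2m} C_{m2}. First compute row 2 of AB.
(AB)_{21} = 3*-4 + -4*-2 = -4
(AB)_{22} = 3*0 + -4*-2 = 8
Now contract with column 2 of C:
(AB)_{21} * C_{12} = -4 * 5 = -20
(AB)_{22} * C_{22} = 8 * -4 = -32
(ABC)_{22} = -20 + -32 = -52

-52


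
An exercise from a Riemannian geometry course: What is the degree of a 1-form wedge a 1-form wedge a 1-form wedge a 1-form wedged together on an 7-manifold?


The degree of a wedge product is the sum of the degrees of the individual forms.
Degrees: 1, 1, 1, 1
Total degree = 1 + 1 + 1 + 1 = 4

4


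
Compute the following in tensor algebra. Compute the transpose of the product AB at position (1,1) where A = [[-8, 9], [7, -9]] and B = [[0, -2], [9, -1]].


(AB)^T_{ij} = (AB)_{ji} = sum_k A_{jk} B_{ki}.
For i=1, j=1 we need (AB)_{11}:
A_{11} * B_{11} = -8 * 0 = 0
A_{12} * B_{21} = 9 * 9 = 81
Sum = 0 + 81 = 81

81


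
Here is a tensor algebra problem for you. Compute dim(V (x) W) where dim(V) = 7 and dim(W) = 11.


The dimension of a tensor product is the product of dimensions.
dim(V) = 7, dim(W) = 11
dim(V (x) W) = 7 * 11 = 77

77


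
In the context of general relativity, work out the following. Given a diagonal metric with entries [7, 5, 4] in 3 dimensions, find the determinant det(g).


For a diagonal metric, the determinant is the product of diagonal entries.
Diagonal entries: 7, 5, 4
det(g) = 7 * 5 * 4 = 140

140


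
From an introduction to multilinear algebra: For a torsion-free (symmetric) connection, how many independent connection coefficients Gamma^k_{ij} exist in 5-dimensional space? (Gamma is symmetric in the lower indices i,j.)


Christoffel symbols Gamma^k_{ij} are symmetric in i,j, so there are d * d(d+1)/2 independent symbols.
d = 5
d(d+1)/2 = 5 * 6 / 2 = 15
Total = 5 * 15 = 75

75


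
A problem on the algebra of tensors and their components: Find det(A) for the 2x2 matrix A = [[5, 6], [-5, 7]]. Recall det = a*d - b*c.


For a 2x2 matrix [[a, b], [c, d]], det = a*d - b*c.
a = 5, b = 6, c = -5, d = 7
a*d = 5 * 7 = 35
b*c = 6 * -5 = -30
det = 35 - -30 = 65

65


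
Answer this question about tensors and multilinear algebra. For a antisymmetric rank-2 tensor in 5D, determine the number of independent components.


A antisymmetric rank-2 tensor in d dimensions has d(d-1)/2 independent components.
d = 5
d(d-1)/2 = 5 * 4 / 2 = 20 / 2 = 10

10


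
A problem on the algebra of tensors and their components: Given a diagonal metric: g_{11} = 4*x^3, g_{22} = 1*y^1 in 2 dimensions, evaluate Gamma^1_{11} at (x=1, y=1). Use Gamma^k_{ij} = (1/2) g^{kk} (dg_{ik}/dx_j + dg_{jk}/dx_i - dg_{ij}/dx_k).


For a diagonal metric, Gamma^k_{ij} = (1/2) g^{kk} (dg_{ik}/dx_j + dg_{jk}/dx_i - dg_{ij}/dx_k).
The metric is diagonal, so g_{ab} = 0 for a != b.
At the given point: g_{11} = 4, g_{22} = 1
g^{11} = 1/4
dg_{11}/dx_1 = dg_{11}/dx_1 = 12
dg_{11}/dx_1 = dg_{11}/dx_1 = 12
dg_{11}/dx_1 = dg_{11}/dx_1 = 12
Numerator = 12 + 12 - 12 = 12
Gamma^1_{11} = 12 / (2 * 4) = 3/2

3/2


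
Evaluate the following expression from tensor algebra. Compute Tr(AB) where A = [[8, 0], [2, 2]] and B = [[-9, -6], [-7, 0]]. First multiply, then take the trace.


Tr(AB) = sum_i (AB)_{ii} where (AB)_{ii} = sum_k A_{ik} B_{ki}.
(AB)_{11} = 8*-9 + 0*-7 = -72
(AB)_{22} = 2*-6 + 2*0 = -12
Tr(AB) = -72 + -12 = -84

-84


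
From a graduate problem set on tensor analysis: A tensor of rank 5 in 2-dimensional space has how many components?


The number of components of a rank-r tensor in d dimensions is d^r.
Here d = 2 and r = 5.
2^5 = 32

32


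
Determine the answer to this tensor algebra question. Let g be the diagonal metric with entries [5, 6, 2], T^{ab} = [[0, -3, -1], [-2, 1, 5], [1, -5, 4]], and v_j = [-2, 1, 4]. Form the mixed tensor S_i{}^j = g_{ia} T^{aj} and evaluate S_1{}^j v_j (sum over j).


Step 1: lower the first index. For a diagonal metric, g_{ia} T^{aj} = g_{ii} T^{ij} (no sum on i).
g_{11} = 5
S_1{}^1 = 5 * T^{11} = 5 * 0 = 0
S_1{}^2 = 5 * T^{12} = 5 * -3 = -15
S_1{}^3 = 5 * T^{13} = 5 * -1 = -5
Step 2: contract S_1{}^j with v_j.
S_1{}^1 * v_1 = 0 * -2 = 0
S_1{}^2 * v_2 = -15 * 1 = -15
S_1{}^3 * v_3 = -5 * 4 = -20
Result = 0 + -15 + -20 = -35

-35


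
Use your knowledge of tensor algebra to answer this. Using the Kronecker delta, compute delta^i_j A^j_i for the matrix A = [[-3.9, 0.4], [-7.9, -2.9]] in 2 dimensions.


The contraction (trace) of a rank-2 tensor is the sum of its diagonal elements.
Diagonal entries: A[1,1] = -3.9, A[2,2] = -2.9
Tr(A) = -3.9 + -2.9 = -6.8

-6.8


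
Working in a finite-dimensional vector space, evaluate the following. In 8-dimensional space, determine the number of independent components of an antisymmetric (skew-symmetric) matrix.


An antisymmetric rank-2 tensor satisfies A_{ij} = -A_{ji}, so diagonal entries are zero.
The independent components are the upper-triangular entries: C(n, 2) = n(n-1)/2.
n = 8
C(8, 2) = 8 * 7 / 2 = 56 / 2 = 28

28


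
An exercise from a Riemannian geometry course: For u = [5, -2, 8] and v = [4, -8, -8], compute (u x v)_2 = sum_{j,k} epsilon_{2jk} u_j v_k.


(u x v)_2 = sum_{j,k} epsilon_{2jk} u_j v_k. Only permutations of (1,2,3) contribute; the two non-zero terms are:
eps_{213} u_1 v_3 = -1 * 5 * -8 = 40
eps_{231} u_3 v_1 = 1 * 8 * 4 = 32
(u x v)_2 = 72

72


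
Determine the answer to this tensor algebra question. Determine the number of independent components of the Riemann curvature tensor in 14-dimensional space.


The Riemann tensor in d dimensions has d^2(d^2 - 1)/12 independent components.
d = 14, so d^2 = 196
d^2 - 1 = 195
d^2(d^2 - 1) = 196 * 195 = 38220
Divide by 12: 38220 / 12 = 3185

3185


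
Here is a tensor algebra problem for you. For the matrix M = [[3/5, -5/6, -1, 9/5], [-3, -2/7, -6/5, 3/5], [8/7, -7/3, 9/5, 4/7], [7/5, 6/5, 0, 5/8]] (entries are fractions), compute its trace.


The trace is the sum of diagonal entries.
Diagonal: M[1,1] = 3/5, M[2,2] = -2/7, M[3,3] = 9/5, M[4,4] = 5/8
Tr(M) = 3/5 + -2/7 + 9/5 + 5/8
Computing step by step:
After adding M[1,1]: 3/5
After adding M[2,2]: 11/35
After adding M[3,3]: 74/35
After adding M[4,4]: 767/280
Tr(M) = 767/280

767/280


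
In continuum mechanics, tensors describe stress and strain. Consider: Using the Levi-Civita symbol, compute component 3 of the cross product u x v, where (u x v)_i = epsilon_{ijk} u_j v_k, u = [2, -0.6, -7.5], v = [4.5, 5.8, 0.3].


(u x v)_3 = sum_{j,k} epsilon_{3jk} u_j v_k. Only permutations of (1,2,3) contribute; the two non-zero terms are:
eps_{312} u_1 v_2 = 1 * 2 * 5.8 = 11.6
eps_{321} u_2 v_1 = -1 * -0.6 * 4.5 = 2.7
(u x v)_3 = 14.3

14.3


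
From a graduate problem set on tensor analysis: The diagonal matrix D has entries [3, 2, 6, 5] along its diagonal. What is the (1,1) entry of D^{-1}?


For a diagonal matrix, the inverse has entries (D^{-1})_{ii} = 1/d_{ii}.
The diagonal entries are: d_{11} = 3, d_{22} = 2, d_{33} = 6, d_{44} = 5
We need (D^{-1})_{11} = 1/d_{11} = 1/3 = 1/3

1/3


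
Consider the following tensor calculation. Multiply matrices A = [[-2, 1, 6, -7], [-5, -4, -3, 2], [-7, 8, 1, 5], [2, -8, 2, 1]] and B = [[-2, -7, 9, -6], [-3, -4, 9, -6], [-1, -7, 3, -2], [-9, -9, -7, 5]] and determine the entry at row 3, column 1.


(AB)_{ij} = sum_k A_{ik} B_{kj}.
For i=3, j=1:
A_{31} * B_{11} = -7 * -2 = 14
A_{32} * B_{21} = 8 * -3 = -24
A_{33} * B_{31} = 1 * -1 = -1
A_{34} * B_{41} = 5 * -9 = -45
Sum = 14 + -24 + -1 + -45 = -56

-56


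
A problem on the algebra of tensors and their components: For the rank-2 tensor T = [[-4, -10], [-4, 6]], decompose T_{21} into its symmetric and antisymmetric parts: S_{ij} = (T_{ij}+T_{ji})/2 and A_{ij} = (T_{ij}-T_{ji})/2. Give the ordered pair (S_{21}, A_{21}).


T_{21} = -4
T_{12} = -10
S_{21} = (-4 + -10)/2 = -14/2 = -7
A_{21} = (-4 - -10)/2 = 6/2 = 3
Check: S + A = -7 + 3 = -4 = T_{21}.

(-7, 3)


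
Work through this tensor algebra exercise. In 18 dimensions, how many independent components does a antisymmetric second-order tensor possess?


A antisymmetric rank-2 tensor in d dimensions has d(d-1)/2 independent components.
d = 18
d(d-1)/2 = 18 * 17 / 2 = 306 / 2 = 153

153


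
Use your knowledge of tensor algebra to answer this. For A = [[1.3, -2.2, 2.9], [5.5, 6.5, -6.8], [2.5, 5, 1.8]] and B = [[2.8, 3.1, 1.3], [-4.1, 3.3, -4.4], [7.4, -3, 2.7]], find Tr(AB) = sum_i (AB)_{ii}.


Tr(AB) = sum_i (AB)_{ii} where (AB)_{ii} = sum_k A_{ik} B_{ki}.
(AB)_{11} = 1.3*2.8 + -2.2*-4.1 + 2.9*7.4 = 34.12
(AB)_{22} = 5.5*3.1 + 6.5*3.3 + -6.8*-3 = 58.9
(AB)_{33} = 2.5*1.3 + 5*-4.4 + 1.8*2.7 = -13.89
Tr(AB) = 34.12 + 58.9 + -13.89 = 79.13

79.13
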